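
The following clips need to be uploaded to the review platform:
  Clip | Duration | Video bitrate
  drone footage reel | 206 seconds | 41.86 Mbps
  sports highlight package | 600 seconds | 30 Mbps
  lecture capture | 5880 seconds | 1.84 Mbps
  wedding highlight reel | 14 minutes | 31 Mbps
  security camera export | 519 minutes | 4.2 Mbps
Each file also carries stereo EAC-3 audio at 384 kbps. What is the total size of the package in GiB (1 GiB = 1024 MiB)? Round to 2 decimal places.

24.34 GiB

Audio: 384 kbps = 0.384 Mbps.
drone footage reel: 42.244 Mbps × 206 s = 8702.3 Mb
sports highlight package: 30.384 Mbps × 600 s = 18230.4 Mb
lecture capture: 2.224 Mbps × 5880 s = 13077.1 Mb
wedding highlight reel: 31.384 Mbps × 840 s = 26362.6 Mb
security camera export: 4.584 Mbps × 31140 s = 142745.8 Mb
Total: 209118.1 Mb = 26139.8 MB.
= 24.34 GiB.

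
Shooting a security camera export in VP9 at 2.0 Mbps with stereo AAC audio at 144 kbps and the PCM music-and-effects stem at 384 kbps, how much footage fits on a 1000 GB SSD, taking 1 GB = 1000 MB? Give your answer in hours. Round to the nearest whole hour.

879 hours

Audio total: 144 + 384 = 528 kbps = 0.528 Mbps.
Total bitrate: 2.0 + 0.528 = 2.528 Mbps.
Capacity: 1000 GB = 8,000,000 Mb.
Recording time: 8,000,000 / 2.528 = 3,164,557 s ≈ 879 hours.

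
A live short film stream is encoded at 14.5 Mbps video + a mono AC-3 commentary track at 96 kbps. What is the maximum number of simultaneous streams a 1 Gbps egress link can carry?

68

Audio: 96 kbps = 0.096 Mbps.
Per-viewer media rate: 14.596 Mbps.
1 Gbps = 1,000 Mbps; 1,000 / 14.596 = 68.51 → 68 viewers.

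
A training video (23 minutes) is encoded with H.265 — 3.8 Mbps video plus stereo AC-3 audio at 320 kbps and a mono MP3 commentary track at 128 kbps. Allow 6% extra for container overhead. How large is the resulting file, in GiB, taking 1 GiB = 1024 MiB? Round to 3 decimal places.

0.723 GiB

23 min = 1380 s
Audio total: 320 + 128 = 448 kbps = 0.448 Mbps.
Total bitrate: 3.8 + 0.448 = 4.248 Mbps.
Stream data: 4.248 Mbps × 1380 s = 5862.2 Mb.
With 6% container overhead: ×1.06.
6,214 Mb = 776,746,800 bytes ÷ 1,073,741,824 = 0.7234 GiB.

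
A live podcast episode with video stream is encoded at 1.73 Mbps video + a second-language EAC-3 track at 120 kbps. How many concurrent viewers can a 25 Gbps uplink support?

13513

Audio: 120 kbps = 0.120 Mbps.
Per-viewer media rate: 1.850 Mbps.
25 Gbps = 25,000 Mbps; 25,000 / 1.850 = 13513.51 → 13513 viewers.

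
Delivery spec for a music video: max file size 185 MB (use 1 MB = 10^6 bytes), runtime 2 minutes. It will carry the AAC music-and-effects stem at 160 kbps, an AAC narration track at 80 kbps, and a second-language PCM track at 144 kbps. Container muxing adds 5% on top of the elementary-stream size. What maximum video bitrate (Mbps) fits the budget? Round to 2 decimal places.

Budget: 185 MB = 1480.0 Mb.
Stream payload after overhead: 1480.0 / 1.05 = 1409.5 Mb.
2 min = 120 s
Total bitrate budget: 1409.5 Mb / 120 s = 11.746 Mbps.
Audio total: 160 + 80 + 144 = 384 kbps = 0.384 Mbps.
Video: 11.746 − 0.384 = 11.362 Mbps.

11.36 Mbps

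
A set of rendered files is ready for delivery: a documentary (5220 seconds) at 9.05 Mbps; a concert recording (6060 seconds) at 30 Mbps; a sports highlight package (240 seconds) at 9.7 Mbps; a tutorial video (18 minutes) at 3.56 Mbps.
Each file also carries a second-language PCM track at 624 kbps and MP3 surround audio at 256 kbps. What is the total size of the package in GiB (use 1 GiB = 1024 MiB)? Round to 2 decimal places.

28.67 GiB

Audio total: 624 + 256 = 880 kbps = 0.880 Mbps.
documentary: 9.930 Mbps × 5220 s = 51834.6 Mb
concert recording: 30.880 Mbps × 6060 s = 187132.8 Mb
sports highlight package: 10.580 Mbps × 240 s = 2539.2 Mb
tutorial video: 4.440 Mbps × 1080 s = 4795.2 Mb
Total: 246301.8 Mb = 30787.7 MB.
= 28.67 GiB.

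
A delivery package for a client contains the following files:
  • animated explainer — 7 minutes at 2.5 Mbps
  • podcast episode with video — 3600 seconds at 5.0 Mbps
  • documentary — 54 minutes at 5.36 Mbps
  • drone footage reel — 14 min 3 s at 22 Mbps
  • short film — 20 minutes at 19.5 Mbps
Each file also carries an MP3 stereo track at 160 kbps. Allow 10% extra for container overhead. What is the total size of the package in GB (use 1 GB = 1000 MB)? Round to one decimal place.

11.0 GB

Audio: 160 kbps = 0.160 Mbps.
animated explainer: 2.660 Mbps × 420 s × 1.10 = 1228.9 Mb
podcast episode with video: 5.160 Mbps × 3600 s × 1.10 = 20433.6 Mb
documentary: 5.520 Mbps × 3240 s × 1.10 = 19673.3 Mb
drone footage reel: 22.160 Mbps × 843 s × 1.10 = 20549.0 Mb
short film: 19.660 Mbps × 1200 s × 1.10 = 25951.2 Mb
Total: 87836.0 Mb = 10979.5 MB.
= 10.98 GB.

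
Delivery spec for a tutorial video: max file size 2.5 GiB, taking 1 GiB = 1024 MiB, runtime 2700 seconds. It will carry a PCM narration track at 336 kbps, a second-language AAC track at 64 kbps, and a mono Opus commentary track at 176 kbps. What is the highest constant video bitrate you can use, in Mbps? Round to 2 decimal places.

7.38 Mbps

Budget: 2.5 GiB = 21474.8 Mb.
Total bitrate budget: 21474.8 Mb / 2700 s = 7.954 Mbps.
Audio total: 336 + 64 + 176 = 576 kbps = 0.576 Mbps.
Video: 7.954 − 0.576 = 7.378 Mbps.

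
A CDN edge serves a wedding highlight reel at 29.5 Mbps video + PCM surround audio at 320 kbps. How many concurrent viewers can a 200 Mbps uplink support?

Audio: 320 kbps = 0.320 Mbps.
Per-viewer media rate: 29.820 Mbps.
200 Mbps = 200.0 Mbps; 200.0 / 29.820 = 6.71 → 6 viewers.

6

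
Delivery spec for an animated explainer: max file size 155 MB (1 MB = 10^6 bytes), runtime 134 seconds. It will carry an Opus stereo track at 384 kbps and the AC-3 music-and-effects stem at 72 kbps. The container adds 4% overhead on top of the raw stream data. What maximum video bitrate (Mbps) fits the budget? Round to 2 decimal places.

Budget: 155 MB = 1240.0 Mb.
Stream payload after overhead: 1240.0 / 1.04 = 1192.3 Mb.
Total bitrate budget: 1192.3 Mb / 134 s = 8.898 Mbps.
Audio total: 384 + 72 = 456 kbps = 0.456 Mbps.
Video: 8.898 − 0.456 = 8.442 Mbps.

8.44 Mbps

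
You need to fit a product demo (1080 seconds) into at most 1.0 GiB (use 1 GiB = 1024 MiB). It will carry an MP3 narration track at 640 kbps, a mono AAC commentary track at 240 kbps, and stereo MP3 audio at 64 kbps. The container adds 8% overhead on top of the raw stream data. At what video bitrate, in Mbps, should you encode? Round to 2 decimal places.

6.42 Mbps

Budget: 1.0 GiB = 8589.9 Mb.
Stream payload after overhead: 8589.9 / 1.08 = 7953.6 Mb.
Total bitrate budget: 7953.6 Mb / 1080 s = 7.364 Mbps.
Audio total: 640 + 240 + 64 = 944 kbps = 0.944 Mbps.
Video: 7.364 − 0.944 = 6.420 Mbps.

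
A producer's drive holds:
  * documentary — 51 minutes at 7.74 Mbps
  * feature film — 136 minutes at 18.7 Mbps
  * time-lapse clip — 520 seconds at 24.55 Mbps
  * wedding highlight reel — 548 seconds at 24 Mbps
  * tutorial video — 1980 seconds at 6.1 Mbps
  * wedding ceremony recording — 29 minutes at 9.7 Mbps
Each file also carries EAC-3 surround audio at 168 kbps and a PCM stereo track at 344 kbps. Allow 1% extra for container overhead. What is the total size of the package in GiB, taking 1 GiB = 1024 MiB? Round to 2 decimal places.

Audio total: 168 + 344 = 512 kbps = 0.512 Mbps.
documentary: 8.252 Mbps × 3060 s × 1.01 = 25503.6 Mb
feature film: 19.212 Mbps × 8160 s × 1.01 = 158337.6 Mb
time-lapse clip: 25.062 Mbps × 520 s × 1.01 = 13162.6 Mb
wedding highlight reel: 24.512 Mbps × 548 s × 1.01 = 13566.9 Mb
tutorial video: 6.612 Mbps × 1980 s × 1.01 = 13222.7 Mb
wedding ceremony recording: 10.212 Mbps × 1740 s × 1.01 = 17946.6 Mb
Total: 241740.0 Mb = 30217.5 MB.
= 28.14 GiB.

28.14 GiB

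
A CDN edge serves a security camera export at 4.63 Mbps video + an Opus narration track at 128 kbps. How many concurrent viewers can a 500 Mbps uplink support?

105

Audio: 128 kbps = 0.128 Mbps.
Per-viewer media rate: 4.758 Mbps.
500 Mbps = 500.0 Mbps; 500.0 / 4.758 = 105.09 → 105 viewers.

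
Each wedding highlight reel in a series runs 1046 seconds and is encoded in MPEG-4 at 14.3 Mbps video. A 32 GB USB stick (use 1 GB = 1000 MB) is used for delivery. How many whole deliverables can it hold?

17

Per item: 14.300 Mbps × 1046 s = 14,958 Mb = 1,870 MB.
Capacity: 32 GB = 256,000 Mb; 17.11 items → 17 complete.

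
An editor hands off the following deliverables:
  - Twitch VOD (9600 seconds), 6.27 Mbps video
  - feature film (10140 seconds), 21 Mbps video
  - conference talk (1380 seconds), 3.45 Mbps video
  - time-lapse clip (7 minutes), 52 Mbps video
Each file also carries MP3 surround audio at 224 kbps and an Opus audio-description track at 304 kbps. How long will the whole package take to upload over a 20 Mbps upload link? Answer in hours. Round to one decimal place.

Audio total: 224 + 304 = 528 kbps = 0.528 Mbps.
Twitch VOD: 6.798 Mbps × 9600 s = 65260.8 Mb
feature film: 21.528 Mbps × 10140 s = 218293.9 Mb
conference talk: 3.978 Mbps × 1380 s = 5489.6 Mb
time-lapse clip: 52.528 Mbps × 420 s = 22061.8 Mb
Total: 311106.1 Mb = 38888.3 MB.
At 20 Mbps: 311106.1 / 20 = 15555 s ≈ 4.32 hours.

4.3 hours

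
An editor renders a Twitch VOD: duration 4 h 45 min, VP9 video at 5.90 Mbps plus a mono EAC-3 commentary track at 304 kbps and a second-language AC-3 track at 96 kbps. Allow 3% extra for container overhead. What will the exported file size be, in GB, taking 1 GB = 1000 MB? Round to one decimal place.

4 h 45 min = 285 min = 17100 s
Audio total: 304 + 96 = 400 kbps = 0.400 Mbps.
Total bitrate: 5.90 + 0.400 = 6.300 Mbps.
Stream data: 6.300 Mbps × 17100 s = 107730.0 Mb.
With 3% container overhead: ×1.03.
110,962 Mb ÷ 8 = 13,870 MB → 13.87 GB.

13.9 GB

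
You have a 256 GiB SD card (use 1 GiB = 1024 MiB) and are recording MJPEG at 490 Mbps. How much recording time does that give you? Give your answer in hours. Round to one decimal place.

Capacity: 256 GiB = 2,199,023 Mb.
Recording time: 2,199,023 / 490.000 = 4,488 s ≈ 1.25 hours.

1.2 hours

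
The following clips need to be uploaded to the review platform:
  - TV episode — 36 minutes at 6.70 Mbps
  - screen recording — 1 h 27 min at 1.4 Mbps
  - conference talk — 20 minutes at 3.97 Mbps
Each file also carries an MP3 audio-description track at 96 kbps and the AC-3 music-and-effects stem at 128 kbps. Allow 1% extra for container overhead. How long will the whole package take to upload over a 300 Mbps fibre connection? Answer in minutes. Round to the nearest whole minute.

2 minutes

Audio total: 96 + 128 = 224 kbps = 0.224 Mbps.
TV episode: 6.924 Mbps × 2160 s × 1.01 = 15105.4 Mb
screen recording: 1.624 Mbps × 5220 s × 1.01 = 8562.1 Mb
conference talk: 4.194 Mbps × 1200 s × 1.01 = 5083.1 Mb
Total: 28750.6 Mb = 3593.8 MB.
At 300 Mbps: 28750.6 / 300 = 96 s ≈ 1.6 minutes.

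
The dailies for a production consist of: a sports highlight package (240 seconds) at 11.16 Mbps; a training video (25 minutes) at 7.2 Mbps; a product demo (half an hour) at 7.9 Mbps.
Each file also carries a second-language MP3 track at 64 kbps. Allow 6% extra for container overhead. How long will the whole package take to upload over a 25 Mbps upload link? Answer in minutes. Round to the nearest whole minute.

Audio: 64 kbps = 0.064 Mbps.
sports highlight package: 11.224 Mbps × 240 s × 1.06 = 2855.4 Mb
training video: 7.264 Mbps × 1500 s × 1.06 = 11549.8 Mb
product demo: 7.964 Mbps × 1800 s × 1.06 = 15195.3 Mb
Total: 29600.5 Mb = 3700.1 MB.
At 25 Mbps: 29600.5 / 25 = 1184 s ≈ 19.7 minutes.

20 minutes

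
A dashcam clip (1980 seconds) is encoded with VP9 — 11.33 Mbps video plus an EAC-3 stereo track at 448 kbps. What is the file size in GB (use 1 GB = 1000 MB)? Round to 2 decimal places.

2.92 GB

Audio: 448 kbps = 0.448 Mbps.
Total bitrate: 11.33 + 0.448 = 11.778 Mbps.
Stream data: 11.778 Mbps × 1980 s = 23320.4 Mb.
23,320 Mb ÷ 8 = 2,915 MB → 2.915 GB.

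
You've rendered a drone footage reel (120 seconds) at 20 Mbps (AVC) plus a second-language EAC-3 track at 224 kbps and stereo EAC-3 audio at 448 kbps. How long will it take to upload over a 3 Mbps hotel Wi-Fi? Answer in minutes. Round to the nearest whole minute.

14 minutes

Audio total: 224 + 448 = 672 kbps = 0.672 Mbps.
Total bitrate: 20.672 Mbps.
File: 20.672 Mbps × 120 s = 2480.6 Mb.
At 3 Mbps: 2480.6 / 3 = 826.9 s ≈ 13.8 minutes.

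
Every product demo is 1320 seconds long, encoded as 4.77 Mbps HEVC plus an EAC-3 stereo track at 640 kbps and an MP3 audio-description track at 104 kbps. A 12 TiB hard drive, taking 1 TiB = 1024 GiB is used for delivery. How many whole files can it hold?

Audio total: 640 + 104 = 744 kbps = 0.744 Mbps.
Total bitrate: 5.514 Mbps.
Per item: 5.514 Mbps × 1320 s = 7,278 Mb = 909.8 MB.
Capacity: 12 TiB = 105,553,116 Mb; 14502.08 items → 14502 complete.

14502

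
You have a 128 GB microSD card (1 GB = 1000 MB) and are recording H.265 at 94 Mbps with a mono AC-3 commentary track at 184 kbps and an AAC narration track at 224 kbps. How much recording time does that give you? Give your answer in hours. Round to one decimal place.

Audio total: 184 + 224 = 408 kbps = 0.408 Mbps.
Total bitrate: 94 + 0.408 = 94.408 Mbps.
Capacity: 128 GB = 1,024,000 Mb.
Recording time: 1,024,000 / 94.408 = 10,847 s ≈ 3.01 hours.

3.0 hours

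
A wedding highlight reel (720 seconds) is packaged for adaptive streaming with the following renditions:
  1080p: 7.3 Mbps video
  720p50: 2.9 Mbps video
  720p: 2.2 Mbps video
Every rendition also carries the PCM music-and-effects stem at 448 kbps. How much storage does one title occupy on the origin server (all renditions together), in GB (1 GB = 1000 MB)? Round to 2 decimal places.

Audio: 448 kbps = 0.448 Mbps.
Sum of rendition bitrates: (7.3+0.448) + (2.9+0.448) + (2.2+0.448) = 13.744 Mbps.
× 720 s = 9,896 Mb = 1,237 MB = 1.237 GB.

1.24 GB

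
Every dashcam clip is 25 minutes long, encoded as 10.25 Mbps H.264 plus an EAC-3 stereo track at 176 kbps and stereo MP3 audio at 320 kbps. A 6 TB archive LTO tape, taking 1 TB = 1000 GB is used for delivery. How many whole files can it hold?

2977

25 min = 1500 s
Audio total: 176 + 320 = 496 kbps = 0.496 Mbps.
Total bitrate: 10.746 Mbps.
Per item: 10.746 Mbps × 1500 s = 16,119 Mb = 2,015 MB.
Capacity: 6 TB = 48,000,000 Mb; 2977.85 items → 2977 complete.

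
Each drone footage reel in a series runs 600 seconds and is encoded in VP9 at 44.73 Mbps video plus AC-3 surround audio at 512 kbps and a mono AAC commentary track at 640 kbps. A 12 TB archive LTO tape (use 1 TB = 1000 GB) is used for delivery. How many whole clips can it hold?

Audio total: 512 + 640 = 1152 kbps = 1.152 Mbps.
Total bitrate: 45.882 Mbps.
Per item: 45.882 Mbps × 600 s = 27,529 Mb = 3,441 MB.
Capacity: 12 TB = 96,000,000 Mb; 3487.21 items → 3487 complete.

3487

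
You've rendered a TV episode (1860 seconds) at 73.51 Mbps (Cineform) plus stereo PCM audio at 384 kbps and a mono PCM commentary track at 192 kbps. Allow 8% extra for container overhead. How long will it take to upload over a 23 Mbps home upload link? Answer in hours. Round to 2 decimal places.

Audio total: 384 + 192 = 576 kbps = 0.576 Mbps.
Total bitrate: 74.086 Mbps.
File: 74.086 Mbps × 1860 s = 137800.0 Mb.
With 8% container overhead: ×1.08. → 148824.0 Mb.
At 23 Mbps: 148824.0 / 23 = 6470.6 s ≈ 1.8 hours.

1.80 hours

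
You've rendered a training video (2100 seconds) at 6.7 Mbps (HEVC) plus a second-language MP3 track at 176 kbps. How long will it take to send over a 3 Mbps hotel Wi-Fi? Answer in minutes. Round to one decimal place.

80.2 minutes

Audio: 176 kbps = 0.176 Mbps.
Total bitrate: 6.876 Mbps.
File: 6.876 Mbps × 2100 s = 14439.6 Mb.
At 3 Mbps: 14439.6 / 3 = 4813.2 s ≈ 80.2 minutes.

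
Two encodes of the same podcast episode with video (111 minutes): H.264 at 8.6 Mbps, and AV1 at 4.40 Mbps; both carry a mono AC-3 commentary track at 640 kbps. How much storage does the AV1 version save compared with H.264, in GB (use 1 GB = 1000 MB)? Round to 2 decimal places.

3.50 GB

111 min = 6660 s
Audio: 640 kbps = 0.640 Mbps.
H.264: 9.240 Mbps × 6660 s = 61538.4 Mb = 7.692 GB.
AV1: 5.040 Mbps × 6660 s = 33566.4 Mb = 4.196 GB.
Saving: 7.692 − 4.196 = 3.497 GB.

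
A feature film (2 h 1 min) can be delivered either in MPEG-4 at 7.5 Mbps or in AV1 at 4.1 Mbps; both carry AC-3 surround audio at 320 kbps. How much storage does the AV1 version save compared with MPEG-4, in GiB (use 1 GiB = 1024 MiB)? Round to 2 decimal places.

2 h 1 min = 121 min = 7260 s
Audio: 320 kbps = 0.320 Mbps.
MPEG-4: 7.820 Mbps × 7260 s = 56773.2 Mb = 6.609 GiB.
AV1: 4.420 Mbps × 7260 s = 32089.2 Mb = 3.736 GiB.
Saving: 6.609 − 3.736 = 2.874 GiB.

2.87 GiB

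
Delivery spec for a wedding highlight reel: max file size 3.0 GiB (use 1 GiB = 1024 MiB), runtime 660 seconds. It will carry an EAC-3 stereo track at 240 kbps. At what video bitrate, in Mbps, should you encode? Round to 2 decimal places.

38.81 Mbps

Budget: 3.0 GiB = 25769.8 Mb.
Total bitrate budget: 25769.8 Mb / 660 s = 39.045 Mbps.
Audio: 240 kbps = 0.240 Mbps.
Video: 39.045 − 0.240 = 38.805 Mbps.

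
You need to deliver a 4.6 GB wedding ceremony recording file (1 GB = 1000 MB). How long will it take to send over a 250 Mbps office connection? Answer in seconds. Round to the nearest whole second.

File: 4.6 GB = 36800.0 Mb.
At 250 Mbps: 36800.0 / 250 = 147.2 s ≈ 147 seconds.

147 seconds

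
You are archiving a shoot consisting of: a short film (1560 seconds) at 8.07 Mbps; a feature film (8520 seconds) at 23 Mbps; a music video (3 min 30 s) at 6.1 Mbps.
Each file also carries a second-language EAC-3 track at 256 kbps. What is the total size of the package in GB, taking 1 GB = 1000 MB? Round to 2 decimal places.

26.56 GB

Audio: 256 kbps = 0.256 Mbps.
short film: 8.326 Mbps × 1560 s = 12988.6 Mb
feature film: 23.256 Mbps × 8520 s = 198141.1 Mb
music video: 6.356 Mbps × 210 s = 1334.8 Mb
Total: 212464.4 Mb = 26558.1 MB.
= 26.56 GB.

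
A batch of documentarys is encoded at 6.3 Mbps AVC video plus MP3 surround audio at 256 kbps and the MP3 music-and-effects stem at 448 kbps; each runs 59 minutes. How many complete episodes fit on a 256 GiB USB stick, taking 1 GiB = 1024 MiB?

59 min = 3540 s
Audio total: 256 + 448 = 704 kbps = 0.704 Mbps.
Total bitrate: 7.004 Mbps.
Per item: 7.004 Mbps × 3540 s = 24,794 Mb = 3,099 MB.
Capacity: 256 GiB = 2,199,023 Mb; 88.69 items → 88 complete.

88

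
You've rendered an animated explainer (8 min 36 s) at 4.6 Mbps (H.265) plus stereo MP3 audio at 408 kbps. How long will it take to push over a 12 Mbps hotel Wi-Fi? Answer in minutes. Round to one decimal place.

8 min 36 s = 516 s
Audio: 408 kbps = 0.408 Mbps.
Total bitrate: 5.008 Mbps.
File: 5.008 Mbps × 516 s = 2584.1 Mb.
At 12 Mbps: 2584.1 / 12 = 215.3 s ≈ 3.59 minutes.

3.6 minutes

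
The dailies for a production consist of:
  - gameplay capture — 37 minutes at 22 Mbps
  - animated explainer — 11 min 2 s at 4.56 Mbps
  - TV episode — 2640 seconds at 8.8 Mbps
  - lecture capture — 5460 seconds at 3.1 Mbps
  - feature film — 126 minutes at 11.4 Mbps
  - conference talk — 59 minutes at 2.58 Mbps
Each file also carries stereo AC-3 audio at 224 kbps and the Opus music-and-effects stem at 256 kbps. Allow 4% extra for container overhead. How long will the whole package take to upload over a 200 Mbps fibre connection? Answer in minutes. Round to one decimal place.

17.2 minutes

Audio total: 224 + 256 = 480 kbps = 0.480 Mbps.
gameplay capture: 22.480 Mbps × 2220 s × 1.04 = 51901.8 Mb
animated explainer: 5.040 Mbps × 662 s × 1.04 = 3469.9 Mb
TV episode: 9.280 Mbps × 2640 s × 1.04 = 25479.2 Mb
lecture capture: 3.580 Mbps × 5460 s × 1.04 = 20328.7 Mb
feature film: 11.880 Mbps × 7560 s × 1.04 = 93405.3 Mb
conference talk: 3.060 Mbps × 3540 s × 1.04 = 11265.7 Mb
Total: 205850.6 Mb = 25731.3 MB.
At 200 Mbps: 205850.6 / 200 = 1029 s ≈ 17.2 minutes.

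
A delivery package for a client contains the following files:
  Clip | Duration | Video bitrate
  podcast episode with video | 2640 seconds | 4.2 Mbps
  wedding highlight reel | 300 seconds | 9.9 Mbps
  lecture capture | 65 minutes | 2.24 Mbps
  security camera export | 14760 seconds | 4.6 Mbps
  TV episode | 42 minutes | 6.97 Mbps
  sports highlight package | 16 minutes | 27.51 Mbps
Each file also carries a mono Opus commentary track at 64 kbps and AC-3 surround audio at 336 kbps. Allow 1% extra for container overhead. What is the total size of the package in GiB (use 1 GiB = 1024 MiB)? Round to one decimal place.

17.0 GiB

Audio total: 64 + 336 = 400 kbps = 0.400 Mbps.
podcast episode with video: 4.600 Mbps × 2640 s × 1.01 = 12265.4 Mb
wedding highlight reel: 10.300 Mbps × 300 s × 1.01 = 3120.9 Mb
lecture capture: 2.640 Mbps × 3900 s × 1.01 = 10399.0 Mb
security camera export: 5.000 Mbps × 14760 s × 1.01 = 74538.0 Mb
TV episode: 7.370 Mbps × 2520 s × 1.01 = 18758.1 Mb
sports highlight package: 27.910 Mbps × 960 s × 1.01 = 27061.5 Mb
Total: 146143.0 Mb = 18267.9 MB.
= 17.01 GiB.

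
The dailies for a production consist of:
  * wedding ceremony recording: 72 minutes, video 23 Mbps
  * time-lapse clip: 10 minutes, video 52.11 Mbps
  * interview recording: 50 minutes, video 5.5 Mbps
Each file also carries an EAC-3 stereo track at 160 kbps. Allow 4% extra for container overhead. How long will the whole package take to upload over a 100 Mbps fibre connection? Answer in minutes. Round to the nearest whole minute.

26 minutes

Audio: 160 kbps = 0.160 Mbps.
wedding ceremony recording: 23.160 Mbps × 4320 s × 1.04 = 104053.2 Mb
time-lapse clip: 52.270 Mbps × 600 s × 1.04 = 32616.5 Mb
interview recording: 5.660 Mbps × 3000 s × 1.04 = 17659.2 Mb
Total: 154328.9 Mb = 19291.1 MB.
At 100 Mbps: 154328.9 / 100 = 1543 s ≈ 25.7 minutes.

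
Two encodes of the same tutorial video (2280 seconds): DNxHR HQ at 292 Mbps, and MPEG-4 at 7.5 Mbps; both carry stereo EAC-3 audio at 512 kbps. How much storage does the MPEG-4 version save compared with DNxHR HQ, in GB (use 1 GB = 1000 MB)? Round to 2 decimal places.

81.08 GB

Audio: 512 kbps = 0.512 Mbps.
DNxHR HQ: 292.512 Mbps × 2280 s = 666927.4 Mb = 83.366 GB.
MPEG-4: 8.012 Mbps × 2280 s = 18267.4 Mb = 2.283 GB.
Saving: 83.366 − 2.283 = 81.082 GB.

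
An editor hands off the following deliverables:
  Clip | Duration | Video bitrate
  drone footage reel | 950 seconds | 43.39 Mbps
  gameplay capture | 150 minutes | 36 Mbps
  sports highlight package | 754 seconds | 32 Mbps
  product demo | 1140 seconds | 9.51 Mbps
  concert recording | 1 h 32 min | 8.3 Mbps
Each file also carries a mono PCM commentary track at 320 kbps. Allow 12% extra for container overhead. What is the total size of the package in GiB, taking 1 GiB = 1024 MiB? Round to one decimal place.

Audio: 320 kbps = 0.320 Mbps.
drone footage reel: 43.710 Mbps × 950 s × 1.12 = 46507.4 Mb
gameplay capture: 36.320 Mbps × 9000 s × 1.12 = 366105.6 Mb
sports highlight package: 32.320 Mbps × 754 s × 1.12 = 27293.6 Mb
product demo: 9.830 Mbps × 1140 s × 1.12 = 12550.9 Mb
concert recording: 8.620 Mbps × 5520 s × 1.12 = 53292.3 Mb
Total: 505749.9 Mb = 63218.7 MB.
= 58.88 GiB.

58.9 GiB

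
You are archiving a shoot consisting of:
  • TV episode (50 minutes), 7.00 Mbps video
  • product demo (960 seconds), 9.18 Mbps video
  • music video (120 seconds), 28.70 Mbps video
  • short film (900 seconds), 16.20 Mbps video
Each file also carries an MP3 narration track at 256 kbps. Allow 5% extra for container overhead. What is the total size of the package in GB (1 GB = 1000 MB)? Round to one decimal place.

6.4 GB

Audio: 256 kbps = 0.256 Mbps.
TV episode: 7.256 Mbps × 3000 s × 1.05 = 22856.4 Mb
product demo: 9.436 Mbps × 960 s × 1.05 = 9511.5 Mb
music video: 28.956 Mbps × 120 s × 1.05 = 3648.5 Mb
short film: 16.456 Mbps × 900 s × 1.05 = 15550.9 Mb
Total: 51567.3 Mb = 6445.9 MB.
= 6.446 GB.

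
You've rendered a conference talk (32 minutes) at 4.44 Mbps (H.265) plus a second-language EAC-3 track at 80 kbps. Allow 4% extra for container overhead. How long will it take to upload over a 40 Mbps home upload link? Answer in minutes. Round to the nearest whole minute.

4 minutes

32 min = 1920 s
Audio: 80 kbps = 0.080 Mbps.
Total bitrate: 4.520 Mbps.
File: 4.520 Mbps × 1920 s = 8678.4 Mb.
With 4% container overhead: ×1.04. → 9025.5 Mb.
At 40 Mbps: 9025.5 / 40 = 225.6 s ≈ 3.76 minutes.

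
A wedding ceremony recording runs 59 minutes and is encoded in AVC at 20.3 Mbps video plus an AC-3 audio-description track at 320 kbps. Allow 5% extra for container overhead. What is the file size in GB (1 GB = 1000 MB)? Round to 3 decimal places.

59 min = 3540 s
Audio: 320 kbps = 0.320 Mbps.
Total bitrate: 20.3 + 0.320 = 20.620 Mbps.
Stream data: 20.620 Mbps × 3540 s = 72994.8 Mb.
With 5% container overhead: ×1.05.
76,645 Mb ÷ 8 = 9,581 MB → 9.581 GB.

9.581 GB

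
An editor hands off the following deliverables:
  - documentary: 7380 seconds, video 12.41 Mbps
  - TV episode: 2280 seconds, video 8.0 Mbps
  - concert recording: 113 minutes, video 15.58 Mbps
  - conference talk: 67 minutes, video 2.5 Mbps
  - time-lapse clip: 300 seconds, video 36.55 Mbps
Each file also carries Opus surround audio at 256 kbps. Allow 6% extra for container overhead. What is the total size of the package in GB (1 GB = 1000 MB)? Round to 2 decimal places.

Audio: 256 kbps = 0.256 Mbps.
documentary: 12.666 Mbps × 7380 s × 1.06 = 99083.6 Mb
TV episode: 8.256 Mbps × 2280 s × 1.06 = 19953.1 Mb
concert recording: 15.836 Mbps × 6780 s × 1.06 = 113810.2 Mb
conference talk: 2.756 Mbps × 4020 s × 1.06 = 11743.9 Mb
time-lapse clip: 36.806 Mbps × 300 s × 1.06 = 11704.3 Mb
Total: 256295.0 Mb = 32036.9 MB.
= 32.04 GB.

32.04 GB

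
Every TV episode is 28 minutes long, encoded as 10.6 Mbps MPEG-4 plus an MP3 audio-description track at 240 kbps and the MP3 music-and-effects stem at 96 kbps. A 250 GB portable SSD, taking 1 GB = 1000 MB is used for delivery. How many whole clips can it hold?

108

28 min = 1680 s
Audio total: 240 + 96 = 336 kbps = 0.336 Mbps.
Total bitrate: 10.936 Mbps.
Per item: 10.936 Mbps × 1680 s = 18,372 Mb = 2,297 MB.
Capacity: 250 GB = 2,000,000 Mb; 108.86 items → 108 complete.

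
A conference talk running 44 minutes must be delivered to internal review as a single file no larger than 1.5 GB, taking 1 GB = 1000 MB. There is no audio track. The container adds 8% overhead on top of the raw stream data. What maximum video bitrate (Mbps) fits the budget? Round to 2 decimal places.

Budget: 1.5 GB = 12000.0 Mb.
Stream payload after overhead: 12000.0 / 1.08 = 11111.1 Mb.
44 min = 2640 s
Total bitrate budget: 11111.1 Mb / 2640 s = 4.209 Mbps.

4.21 Mbps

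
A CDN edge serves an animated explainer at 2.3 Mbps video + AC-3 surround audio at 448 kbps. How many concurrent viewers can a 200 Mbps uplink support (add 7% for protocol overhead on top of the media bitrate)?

68

Audio: 448 kbps = 0.448 Mbps.
Per-viewer media rate: 2.748 Mbps.
On the wire with 7% overhead: 2.940 Mbps.
200 Mbps = 200.0 Mbps; 200.0 / 2.940 = 68.02 → 68 viewers.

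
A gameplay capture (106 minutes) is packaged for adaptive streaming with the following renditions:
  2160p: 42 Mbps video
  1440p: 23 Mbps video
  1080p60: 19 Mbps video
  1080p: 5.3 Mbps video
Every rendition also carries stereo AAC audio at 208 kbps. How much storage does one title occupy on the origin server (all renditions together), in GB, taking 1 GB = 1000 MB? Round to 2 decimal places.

106 min = 6360 s
Audio: 208 kbps = 0.208 Mbps.
Sum of rendition bitrates: (42+0.208) + (23+0.208) + (19+0.208) + (5.3+0.208) = 90.132 Mbps.
× 6360 s = 573,240 Mb = 71,655 MB = 71.65 GB.

71.65 GB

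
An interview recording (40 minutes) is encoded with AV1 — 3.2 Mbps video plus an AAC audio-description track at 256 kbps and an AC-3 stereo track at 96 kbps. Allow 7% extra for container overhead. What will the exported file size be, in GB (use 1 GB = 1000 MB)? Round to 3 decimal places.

1.140 GB

40 min = 2400 s
Audio total: 256 + 96 = 352 kbps = 0.352 Mbps.
Total bitrate: 3.2 + 0.352 = 3.552 Mbps.
Stream data: 3.552 Mbps × 2400 s = 8524.8 Mb.
With 7% container overhead: ×1.07.
9,122 Mb ÷ 8 = 1,140 MB → 1.140 GB.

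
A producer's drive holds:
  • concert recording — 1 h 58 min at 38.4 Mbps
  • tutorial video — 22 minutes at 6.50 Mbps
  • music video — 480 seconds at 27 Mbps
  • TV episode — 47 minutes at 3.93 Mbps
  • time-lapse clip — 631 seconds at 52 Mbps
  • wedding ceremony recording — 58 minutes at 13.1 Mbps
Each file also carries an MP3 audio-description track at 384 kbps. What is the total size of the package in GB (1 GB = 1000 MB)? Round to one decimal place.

48.6 GB

Audio: 384 kbps = 0.384 Mbps.
concert recording: 38.784 Mbps × 7080 s = 274590.7 Mb
tutorial video: 6.884 Mbps × 1320 s = 9086.9 Mb
music video: 27.384 Mbps × 480 s = 13144.3 Mb
TV episode: 4.314 Mbps × 2820 s = 12165.5 Mb
time-lapse clip: 52.384 Mbps × 631 s = 33054.3 Mb
wedding ceremony recording: 13.484 Mbps × 3480 s = 46924.3 Mb
Total: 388966.0 Mb = 48620.8 MB.
= 48.62 GB.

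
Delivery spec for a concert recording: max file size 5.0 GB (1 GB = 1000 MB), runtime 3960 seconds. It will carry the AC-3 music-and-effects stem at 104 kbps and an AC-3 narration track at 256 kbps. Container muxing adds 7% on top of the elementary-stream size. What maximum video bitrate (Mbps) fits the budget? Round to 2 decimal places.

Budget: 5.0 GB = 40000.0 Mb.
Stream payload after overhead: 40000.0 / 1.07 = 37383.2 Mb.
Total bitrate budget: 37383.2 Mb / 3960 s = 9.440 Mbps.
Audio total: 104 + 256 = 360 kbps = 0.360 Mbps.
Video: 9.440 − 0.360 = 9.080 Mbps.

9.08 Mbps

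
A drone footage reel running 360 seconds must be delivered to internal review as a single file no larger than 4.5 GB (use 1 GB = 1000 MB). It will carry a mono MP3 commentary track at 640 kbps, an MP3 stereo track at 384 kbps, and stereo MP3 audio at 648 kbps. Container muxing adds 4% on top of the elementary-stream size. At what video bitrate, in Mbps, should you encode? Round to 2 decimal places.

Budget: 4.5 GB = 36000.0 Mb.
Stream payload after overhead: 36000.0 / 1.04 = 34615.4 Mb.
Total bitrate budget: 34615.4 Mb / 360 s = 96.154 Mbps.
Audio total: 640 + 384 + 648 = 1672 kbps = 1.672 Mbps.
Video: 96.154 − 1.672 = 94.482 Mbps.

94.48 Mbps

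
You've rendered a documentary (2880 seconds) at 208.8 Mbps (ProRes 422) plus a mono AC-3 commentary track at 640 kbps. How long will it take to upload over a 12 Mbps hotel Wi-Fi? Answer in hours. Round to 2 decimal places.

13.96 hours

Audio: 640 kbps = 0.640 Mbps.
Total bitrate: 209.440 Mbps.
File: 209.440 Mbps × 2880 s = 603187.2 Mb.
At 12 Mbps: 603187.2 / 12 = 50265.6 s ≈ 14 hours.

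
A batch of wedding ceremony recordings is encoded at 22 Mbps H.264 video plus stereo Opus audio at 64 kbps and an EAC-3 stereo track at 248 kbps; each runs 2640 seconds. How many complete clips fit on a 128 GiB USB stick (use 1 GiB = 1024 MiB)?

Audio total: 64 + 248 = 312 kbps = 0.312 Mbps.
Total bitrate: 22.312 Mbps.
Per item: 22.312 Mbps × 2640 s = 58,904 Mb = 7,363 MB.
Capacity: 128 GiB = 1,099,512 Mb; 18.67 items → 18 complete.

18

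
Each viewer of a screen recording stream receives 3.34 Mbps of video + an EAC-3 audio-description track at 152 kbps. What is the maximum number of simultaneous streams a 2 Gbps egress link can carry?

Audio: 152 kbps = 0.152 Mbps.
Per-viewer media rate: 3.492 Mbps.
2 Gbps = 2,000 Mbps; 2,000 / 3.492 = 572.74 → 572 viewers.

572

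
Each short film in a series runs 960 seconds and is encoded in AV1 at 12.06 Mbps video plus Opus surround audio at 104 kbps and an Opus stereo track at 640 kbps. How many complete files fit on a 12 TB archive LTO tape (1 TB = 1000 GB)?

7810

Audio total: 104 + 640 = 744 kbps = 0.744 Mbps.
Total bitrate: 12.804 Mbps.
Per item: 12.804 Mbps × 960 s = 12,292 Mb = 1,536 MB.
Capacity: 12 TB = 96,000,000 Mb; 7810.06 items → 7810 complete.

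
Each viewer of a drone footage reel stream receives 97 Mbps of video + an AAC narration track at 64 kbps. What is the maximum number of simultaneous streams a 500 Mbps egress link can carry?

Audio: 64 kbps = 0.064 Mbps.
Per-viewer media rate: 97.064 Mbps.
500 Mbps = 500.0 Mbps; 500.0 / 97.064 = 5.15 → 5 viewers.

5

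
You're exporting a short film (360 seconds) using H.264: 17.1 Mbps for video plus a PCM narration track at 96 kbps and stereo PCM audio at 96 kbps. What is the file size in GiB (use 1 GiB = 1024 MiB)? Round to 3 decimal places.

Audio total: 96 + 96 = 192 kbps = 0.192 Mbps.
Total bitrate: 17.1 + 0.192 = 17.292 Mbps.
Stream data: 17.292 Mbps × 360 s = 6225.1 Mb.
6,225 Mb = 778,140,000 bytes ÷ 1,073,741,824 = 0.7247 GiB.

0.725 GiB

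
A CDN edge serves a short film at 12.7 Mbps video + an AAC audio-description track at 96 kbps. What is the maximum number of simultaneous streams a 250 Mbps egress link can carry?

Audio: 96 kbps = 0.096 Mbps.
Per-viewer media rate: 12.796 Mbps.
250 Mbps = 250.0 Mbps; 250.0 / 12.796 = 19.54 → 19 viewers.

19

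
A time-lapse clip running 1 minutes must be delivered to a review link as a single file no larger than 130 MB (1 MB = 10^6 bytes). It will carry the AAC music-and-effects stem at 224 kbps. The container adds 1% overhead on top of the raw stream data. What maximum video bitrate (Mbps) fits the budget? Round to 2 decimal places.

16.94 Mbps

Budget: 130 MB = 1040.0 Mb.
Stream payload after overhead: 1040.0 / 1.01 = 1029.7 Mb.
Total bitrate budget: 1029.7 Mb / 60 s = 17.162 Mbps.
Audio: 224 kbps = 0.224 Mbps.
Video: 17.162 − 0.224 = 16.938 Mbps.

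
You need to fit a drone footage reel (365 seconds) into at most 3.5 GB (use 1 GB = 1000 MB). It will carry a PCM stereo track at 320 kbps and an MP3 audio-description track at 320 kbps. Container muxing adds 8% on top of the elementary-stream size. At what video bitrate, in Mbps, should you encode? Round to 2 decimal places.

Budget: 3.5 GB = 28000.0 Mb.
Stream payload after overhead: 28000.0 / 1.08 = 25925.9 Mb.
Total bitrate budget: 25925.9 Mb / 365 s = 71.030 Mbps.
Audio total: 320 + 320 = 640 kbps = 0.640 Mbps.
Video: 71.030 − 0.640 = 70.390 Mbps.

70.39 Mbps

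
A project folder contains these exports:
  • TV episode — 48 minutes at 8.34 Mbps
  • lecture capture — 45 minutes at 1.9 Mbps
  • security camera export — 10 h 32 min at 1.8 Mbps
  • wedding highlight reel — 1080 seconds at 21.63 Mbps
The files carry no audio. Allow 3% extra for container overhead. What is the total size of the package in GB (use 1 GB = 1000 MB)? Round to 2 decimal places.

15.55 GB

TV episode: 8.340 Mbps × 2880 s × 1.03 = 24739.8 Mb
lecture capture: 1.900 Mbps × 2700 s × 1.03 = 5283.9 Mb
security camera export: 1.800 Mbps × 37920 s × 1.03 = 70303.7 Mb
wedding highlight reel: 21.630 Mbps × 1080 s × 1.03 = 24061.2 Mb
Total: 124388.6 Mb = 15548.6 MB.
= 15.55 GB.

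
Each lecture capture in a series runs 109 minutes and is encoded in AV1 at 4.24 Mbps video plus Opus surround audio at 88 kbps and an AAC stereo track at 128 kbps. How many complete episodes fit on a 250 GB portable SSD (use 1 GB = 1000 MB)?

68

109 min = 6540 s
Audio total: 88 + 128 = 216 kbps = 0.216 Mbps.
Total bitrate: 4.456 Mbps.
Per item: 4.456 Mbps × 6540 s = 29,142 Mb = 3,643 MB.
Capacity: 250 GB = 2,000,000 Mb; 68.63 items → 68 complete.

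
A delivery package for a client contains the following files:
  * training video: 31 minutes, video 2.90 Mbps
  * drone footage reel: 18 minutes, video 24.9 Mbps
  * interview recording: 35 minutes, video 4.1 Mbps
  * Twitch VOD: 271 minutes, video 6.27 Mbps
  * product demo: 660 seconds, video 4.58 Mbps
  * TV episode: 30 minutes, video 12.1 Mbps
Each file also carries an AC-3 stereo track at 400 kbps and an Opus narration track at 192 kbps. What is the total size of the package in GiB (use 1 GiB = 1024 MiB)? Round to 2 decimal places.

Audio total: 400 + 192 = 592 kbps = 0.592 Mbps.
training video: 3.492 Mbps × 1860 s = 6495.1 Mb
drone footage reel: 25.492 Mbps × 1080 s = 27531.4 Mb
interview recording: 4.692 Mbps × 2100 s = 9853.2 Mb
Twitch VOD: 6.862 Mbps × 16260 s = 111576.1 Mb
product demo: 5.172 Mbps × 660 s = 3413.5 Mb
TV episode: 12.692 Mbps × 1800 s = 22845.6 Mb
Total: 181714.9 Mb = 22714.4 MB.
= 21.15 GiB.

21.15 GiB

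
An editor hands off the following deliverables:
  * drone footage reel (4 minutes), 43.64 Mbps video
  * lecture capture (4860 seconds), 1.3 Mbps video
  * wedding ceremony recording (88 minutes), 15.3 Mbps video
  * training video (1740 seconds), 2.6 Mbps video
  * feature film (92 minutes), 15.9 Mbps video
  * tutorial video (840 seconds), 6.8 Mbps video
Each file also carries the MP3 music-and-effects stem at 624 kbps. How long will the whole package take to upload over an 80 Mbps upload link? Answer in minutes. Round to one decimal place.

43.1 minutes

Audio: 624 kbps = 0.624 Mbps.
drone footage reel: 44.264 Mbps × 240 s = 10623.4 Mb
lecture capture: 1.924 Mbps × 4860 s = 9350.6 Mb
wedding ceremony recording: 15.924 Mbps × 5280 s = 84078.7 Mb
training video: 3.224 Mbps × 1740 s = 5609.8 Mb
feature film: 16.524 Mbps × 5520 s = 91212.5 Mb
tutorial video: 7.424 Mbps × 840 s = 6236.2 Mb
Total: 207111.1 Mb = 25888.9 MB.
At 80 Mbps: 207111.1 / 80 = 2589 s ≈ 43.1 minutes.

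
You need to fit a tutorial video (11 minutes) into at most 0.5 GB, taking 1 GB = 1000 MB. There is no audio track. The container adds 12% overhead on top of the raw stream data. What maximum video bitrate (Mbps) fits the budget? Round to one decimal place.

5.4 Mbps

Budget: 0.5 GB = 4000.0 Mb.
Stream payload after overhead: 4000.0 / 1.12 = 3571.4 Mb.
11 min = 660 s
Total bitrate budget: 3571.4 Mb / 660 s = 5.411 Mbps.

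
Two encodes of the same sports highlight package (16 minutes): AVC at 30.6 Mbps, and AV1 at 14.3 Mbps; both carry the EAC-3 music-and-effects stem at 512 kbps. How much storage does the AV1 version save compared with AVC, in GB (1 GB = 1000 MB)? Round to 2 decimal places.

1.96 GB

16 min = 960 s
Audio: 512 kbps = 0.512 Mbps.
AVC: 31.112 Mbps × 960 s = 29867.5 Mb = 3.733 GB.
AV1: 14.812 Mbps × 960 s = 14219.5 Mb = 1.777 GB.
Saving: 3.733 − 1.777 = 1.956 GB.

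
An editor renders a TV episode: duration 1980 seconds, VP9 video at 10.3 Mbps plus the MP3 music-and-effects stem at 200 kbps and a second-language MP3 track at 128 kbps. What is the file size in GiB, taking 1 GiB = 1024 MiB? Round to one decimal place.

2.4 GiB

Audio total: 200 + 128 = 328 kbps = 0.328 Mbps.
Total bitrate: 10.3 + 0.328 = 10.628 Mbps.
Stream data: 10.628 Mbps × 1980 s = 21043.4 Mb.
21,043 Mb = 2,630,430,000 bytes ÷ 1,073,741,824 = 2.450 GiB.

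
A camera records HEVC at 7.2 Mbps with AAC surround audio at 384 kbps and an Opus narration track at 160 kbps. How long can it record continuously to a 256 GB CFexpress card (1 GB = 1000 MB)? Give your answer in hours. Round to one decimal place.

73.5 hours

Audio total: 384 + 160 = 544 kbps = 0.544 Mbps.
Total bitrate: 7.2 + 0.544 = 7.744 Mbps.
Capacity: 256 GB = 2,048,000 Mb.
Recording time: 2,048,000 / 7.744 = 264,463 s ≈ 73.5 hours.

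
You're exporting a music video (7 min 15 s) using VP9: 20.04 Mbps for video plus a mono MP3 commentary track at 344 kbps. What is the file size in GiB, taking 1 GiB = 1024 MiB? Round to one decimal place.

1.0 GiB

7 min 15 s = 435 s
Audio: 344 kbps = 0.344 Mbps.
Total bitrate: 20.04 + 0.344 = 20.384 Mbps.
Stream data: 20.384 Mbps × 435 s = 8867.0 Mb.
8,867 Mb = 1,108,380,000 bytes ÷ 1,073,741,824 = 1.032 GiB.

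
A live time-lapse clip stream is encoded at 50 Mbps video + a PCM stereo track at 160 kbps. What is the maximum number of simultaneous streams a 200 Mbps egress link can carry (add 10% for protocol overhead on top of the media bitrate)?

Audio: 160 kbps = 0.160 Mbps.
Per-viewer media rate: 50.160 Mbps.
On the wire with 10% overhead: 55.176 Mbps.
200 Mbps = 200.0 Mbps; 200.0 / 55.176 = 3.62 → 3 viewers.

3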